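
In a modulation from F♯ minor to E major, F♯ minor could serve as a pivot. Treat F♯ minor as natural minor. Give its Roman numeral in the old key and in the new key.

i in F♯ minor; ii in E major

The scale of F♯ minor (natural minor) is F♯ G♯ A B C♯ D E; F♯ is degree 1, and the triad built there (F♯-A-C♯) is minor, so it is i.
The scale of E major is E F♯ G♯ A B C♯ D♯; F♯ is degree 2, and the triad built there (F♯-A-C♯) is minor, so it is ii.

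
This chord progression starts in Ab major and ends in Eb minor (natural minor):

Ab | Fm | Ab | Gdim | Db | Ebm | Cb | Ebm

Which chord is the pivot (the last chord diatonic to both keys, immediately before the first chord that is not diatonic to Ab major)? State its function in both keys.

Db — IV in Ab major, VII in Eb minor

Chords diatonic to Ab major: Ab, Bbm, Cm, Db, Eb, Fm, Gdim.
Reading the progression, the first chord not in that set is Ebm, so the modulation leaves Ab major there.
The chord immediately before Ebm is Db, which is diatonic to both keys: IV in Ab major and VII in Eb minor.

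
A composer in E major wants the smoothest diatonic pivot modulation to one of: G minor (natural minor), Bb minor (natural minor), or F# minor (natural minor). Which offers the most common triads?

Triads of E major: E (I), F#m (ii), G#m (iii), A (IV), B (V), C#m (vi), D#dim (vii°).
G minor (natural minor) shares 0: none.
Bb minor (natural minor) shares 0: none.
F# minor (natural minor) shares 4: E, F#m, A, C#m.
The most common triads (4) are shared with F# minor.

F# minor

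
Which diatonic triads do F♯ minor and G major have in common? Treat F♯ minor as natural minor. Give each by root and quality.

Triads in F♯ minor (natural minor): F♯m (i), G♯dim (ii°), A (III), Bm (iv), C♯m (v), D (VI), E (VII).
Triads in G major: G (I), Am (ii), Bm (iii), C (IV), D (V), Em (vi), F♯dim (vii°).
Shared triads with their functions: Bm (iv in F♯ minor, iii in G major); D (VI in F♯ minor, V in G major).

Bm, D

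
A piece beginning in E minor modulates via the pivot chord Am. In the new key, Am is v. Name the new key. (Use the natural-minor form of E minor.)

D minor

The numeral v denotes a minor triad on scale degree 5. With A on degree 5, the tonic of the new key is D.
Degree 5 carries a minor triad in natural-minor keys, so the destination is D minor.
Check: the diatonic triads of D minor (natural minor) are Dm (i), Edim (ii°), F (III), Gm (iv), Am (v), Bb (VI), C (VII) — Am is indeed v.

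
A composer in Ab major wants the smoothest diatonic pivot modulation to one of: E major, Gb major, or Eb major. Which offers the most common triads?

Triads of Ab major: Ab major (I), Bb minor (ii), C minor (iii), Db major (IV), Eb major (V), F minor (vi), G diminished (vii°).
E major shares 0: none.
Gb major shares 2: Bbm, Db.
Eb major shares 4: Ab, Cm, Eb, Fm.
The most common triads (4) are shared with Eb major.

Eb major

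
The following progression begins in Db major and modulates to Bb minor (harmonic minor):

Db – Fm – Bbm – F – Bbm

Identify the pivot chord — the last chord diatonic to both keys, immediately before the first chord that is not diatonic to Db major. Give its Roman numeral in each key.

Chords diatonic to Db major: Db, Ebm, Fm, Gb, Ab, Bbm, Cdim.
Reading the progression, the first chord not in that set is F, so the modulation leaves Db major there.
The chord immediately before F is Bbm, which is diatonic to both keys: vi in Db major and i in Bb minor.

Bbm — vi in Db major, i in Bb minor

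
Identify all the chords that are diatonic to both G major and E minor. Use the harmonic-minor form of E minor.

Am, C, Em, F#dim

Triads in G major: G major (I), A minor (ii), B minor (iii), C major (IV), D major (V), E minor (vi), F# diminished (vii°).
Triads in E minor (harmonic minor): E minor (i), F# diminished (ii°), G augmented (III+), A minor (iv), B major (V), C major (VI), D# diminished (vii°).
Shared triads with their functions: A minor (ii in G major, iv in E minor); C major (IV in G major, VI in E minor); E minor (vi in G major, i in E minor); F# diminished (vii° in G major, ii° in E minor).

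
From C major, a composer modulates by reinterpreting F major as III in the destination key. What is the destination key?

The numeral III denotes a major triad on scale degree 3. With F on degree 3, the tonic of the new key is D.
Degree 3 carries a major triad in natural-minor keys, so the destination is D minor.
Check: the diatonic triads of D minor (natural minor) are Dm (i), Edim (ii°), F (III), Gm (iv), Am (v), Bb (VI), C (VII) — F major is indeed III.

D minor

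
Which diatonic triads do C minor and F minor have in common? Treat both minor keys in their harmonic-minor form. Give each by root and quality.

Fm

Triads in C minor (harmonic minor): Cm (i), Ddim (ii°), Ebaug (III+), Fm (iv), G (V), Ab (VI), Bdim (vii°).
Triads in F minor (harmonic minor): Fm (i), Gdim (ii°), Abaug (III+), Bbm (iv), C (V), Db (VI), Edim (vii°).
Shared triads with their functions: Fm (iv in C minor, i in F minor).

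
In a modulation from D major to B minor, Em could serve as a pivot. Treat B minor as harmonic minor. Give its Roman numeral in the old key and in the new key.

The scale of D major is D E F♯ G A B C♯; E is degree 2, and the triad built there (E-G-B) is minor, so it is ii.
The scale of B minor (harmonic minor) is B C♯ D E F♯ G A♯; E is degree 4, and the triad built there (E-G-B) is minor, so it is iv.

ii in D major; iv in B minor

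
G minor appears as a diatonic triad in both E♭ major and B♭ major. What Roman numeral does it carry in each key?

iii in E♭ major; vi in B♭ major

The scale of E♭ major is E♭ F G A♭ B♭ C D; G is degree 3, and the triad built there (G-B♭-D) is minor, so it is iii.
The scale of B♭ major is B♭ C D E♭ F G A; G is degree 6, and the triad built there (G-B♭-D) is minor, so it is vi.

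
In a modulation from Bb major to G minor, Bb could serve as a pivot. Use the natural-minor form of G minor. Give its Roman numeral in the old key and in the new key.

The scale of Bb major is Bb C D Eb F G A; Bb is degree 1, and the triad built there (Bb-D-F) is major, so it is I.
The scale of G minor (natural minor) is G A Bb C D Eb F; Bb is degree 3, and the triad built there (Bb-D-F) is major, so it is III.

I in Bb major; III in G minor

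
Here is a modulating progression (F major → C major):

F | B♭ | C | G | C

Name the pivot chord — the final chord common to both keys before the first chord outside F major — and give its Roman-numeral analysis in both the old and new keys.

C — V in F major, I in C major

Chords diatonic to F major: F, Gm, Am, B♭, C, Dm, Edim.
Reading the progression, the first chord not in that set is G, so the modulation leaves F major there.
The chord immediately before G is C, which is diatonic to both keys: V in F major and I in C major.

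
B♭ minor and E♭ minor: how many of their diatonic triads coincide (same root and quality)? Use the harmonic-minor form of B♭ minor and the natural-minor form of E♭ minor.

Diatonic triads of B♭ minor (harmonic minor): B♭m (i), Cdim (ii°), D♭aug (III+), E♭m (iv), F (V), G♭ (VI), Adim (vii°).
Diatonic triads of E♭ minor (natural minor): E♭m (i), Fdim (ii°), G♭ (III), A♭m (iv), B♭m (v), C♭ (VI), D♭ (VII).
Matching root and quality in both lists: B♭m, E♭m, G♭.
That gives 3 common triads.

3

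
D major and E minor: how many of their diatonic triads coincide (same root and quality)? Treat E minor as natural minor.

4

Diatonic triads of D major: D major (I), E minor (ii), F# minor (iii), G major (IV), A major (V), B minor (vi), C# diminished (vii°).
Diatonic triads of E minor (natural minor): E minor (i), F# diminished (ii°), G major (III), A minor (iv), B minor (v), C major (VI), D major (VII).
Matching root and quality in both lists: D major, E minor, G major, B minor.
That gives 4 common triads.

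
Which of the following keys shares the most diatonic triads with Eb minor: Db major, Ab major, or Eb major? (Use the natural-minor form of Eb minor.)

Db major

Triads of Eb minor (natural minor): Ebm (i), Fdim (ii°), Gb (III), Abm (iv), Bbm (v), Cb (VI), Db (VII).
Db major shares 4: Ebm, Gb, Bbm, Db.
Ab major shares 2: Bbm, Db.
Eb major shares 0: none.
The most common triads (4) are shared with Db major.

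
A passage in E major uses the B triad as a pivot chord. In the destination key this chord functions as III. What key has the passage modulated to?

G# minor

The numeral III denotes a major triad on scale degree 3. With B on degree 3, the tonic of the new key is G#.
Degree 3 carries a major triad in natural-minor keys, so the destination is G# minor.
Check: the diatonic triads of G# minor (natural minor) are G#m (i), A#dim (ii°), B (III), C#m (iv), D#m (v), E (VI), F# (VII) — B is indeed III.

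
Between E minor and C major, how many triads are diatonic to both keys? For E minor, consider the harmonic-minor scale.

Diatonic triads of E minor (harmonic minor): E minor (i), F# diminished (ii°), G augmented (III+), A minor (iv), B major (V), C major (VI), D# diminished (vii°).
Diatonic triads of C major: C major (I), D minor (ii), E minor (iii), F major (IV), G major (V), A minor (vi), B diminished (vii°).
Matching root and quality in both lists: E minor, A minor, C major.
That gives 3 common triads.

3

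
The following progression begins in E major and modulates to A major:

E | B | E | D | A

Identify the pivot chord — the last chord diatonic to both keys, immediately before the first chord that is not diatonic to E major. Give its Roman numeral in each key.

E — I in E major, V in A major

Chords diatonic to E major: E, F#m, G#m, A, B, C#m, D#dim.
Reading the progression, the first chord not in that set is D, so the modulation leaves E major there.
The chord immediately before D is E, which is diatonic to both keys: I in E major and V in A major.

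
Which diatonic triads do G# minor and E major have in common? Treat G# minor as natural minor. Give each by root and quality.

Triads in G# minor (natural minor): G# minor (i), A# diminished (ii°), B major (III), C# minor (iv), D# minor (v), E major (VI), F# major (VII).
Triads in E major: E major (I), F# minor (ii), G# minor (iii), A major (IV), B major (V), C# minor (vi), D# diminished (vii°).
Shared triads with their functions: G# minor (i in G# minor, iii in E major); B major (III in G# minor, V in E major); C# minor (iv in G# minor, vi in E major); E major (VI in G# minor, I in E major).

G#m, B, C#m, E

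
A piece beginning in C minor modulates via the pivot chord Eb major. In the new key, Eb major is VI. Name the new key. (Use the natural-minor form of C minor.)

The numeral VI denotes a major triad on scale degree 6. With Eb on degree 6, the tonic of the new key is G.
Degree 6 carries a major triad in minor keys, so the destination is G minor.
Check: the diatonic triads of G minor (natural minor) are Gm (i), Adim (ii°), Bb (III), Cm (iv), Dm (v), Eb (VI), F (VII) — Eb major is indeed VI.

G minor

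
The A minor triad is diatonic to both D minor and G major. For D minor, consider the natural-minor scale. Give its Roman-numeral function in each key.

The scale of D minor (natural minor) is D E F G A Bb C; A is degree 5, and the triad built there (A-C-E) is minor, so it is v.
The scale of G major is G A B C D E F#; A is degree 2, and the triad built there (A-C-E) is minor, so it is ii.

v in D minor; ii in G major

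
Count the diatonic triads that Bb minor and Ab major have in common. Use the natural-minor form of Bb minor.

Diatonic triads of Bb minor (natural minor): Bbm (i), Cdim (ii°), Db (III), Ebm (iv), Fm (v), Gb (VI), Ab (VII).
Diatonic triads of Ab major: Ab (I), Bbm (ii), Cm (iii), Db (IV), Eb (V), Fm (vi), Gdim (vii°).
Matching root and quality in both lists: Bbm, Db, Fm, Ab.
That gives 4 common triads.

4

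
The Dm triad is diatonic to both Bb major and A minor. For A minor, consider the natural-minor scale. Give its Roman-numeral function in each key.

iii in Bb major; iv in A minor

The scale of Bb major is Bb C D Eb F G A; D is degree 3, and the triad built there (D-F-A) is minor, so it is iii.
The scale of A minor (natural minor) is A B C D E F G; D is degree 4, and the triad built there (D-F-A) is minor, so it is iv.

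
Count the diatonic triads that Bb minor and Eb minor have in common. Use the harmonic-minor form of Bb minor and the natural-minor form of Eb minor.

3

Diatonic triads of Bb minor (harmonic minor): Bb minor (i), C diminished (ii°), Db augmented (III+), Eb minor (iv), F major (V), Gb major (VI), A diminished (vii°).
Diatonic triads of Eb minor (natural minor): Eb minor (i), F diminished (ii°), Gb major (III), Ab minor (iv), Bb minor (v), Cb major (VI), Db major (VII).
Matching root and quality in both lists: Bb minor, Eb minor, Gb major.
That gives 3 common triads.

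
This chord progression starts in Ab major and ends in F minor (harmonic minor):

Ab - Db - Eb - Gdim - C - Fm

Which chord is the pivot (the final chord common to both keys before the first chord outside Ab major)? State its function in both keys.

Gdim — vii° in Ab major, ii° in F minor

Chords diatonic to Ab major: Ab, Bbm, Cm, Db, Eb, Fm, Gdim.
Reading the progression, the first chord not in that set is C, so the modulation leaves Ab major there.
The chord immediately before C is Gdim, which is diatonic to both keys: vii° in Ab major and ii° in F minor.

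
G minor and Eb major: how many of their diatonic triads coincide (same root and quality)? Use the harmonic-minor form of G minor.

Diatonic triads of G minor (harmonic minor): Gm (i), Adim (ii°), Bbaug (III+), Cm (iv), D (V), Eb (VI), F#dim (vii°).
Diatonic triads of Eb major: Eb (I), Fm (ii), Gm (iii), Ab (IV), Bb (V), Cm (vi), Ddim (vii°).
Matching root and quality in both lists: Gm, Cm, Eb.
That gives 3 common triads.

3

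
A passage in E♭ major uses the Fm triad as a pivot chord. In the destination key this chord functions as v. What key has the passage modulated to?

B♭ minor

The numeral v denotes a minor triad on scale degree 5. With F on degree 5, the tonic of the new key is B♭.
Degree 5 carries a minor triad in natural-minor keys, so the destination is B♭ minor.
Check: the diatonic triads of B♭ minor (natural minor) are B♭m (i), Cdim (ii°), D♭ (III), E♭m (iv), Fm (v), G♭ (VI), A♭ (VII) — Fm is indeed v.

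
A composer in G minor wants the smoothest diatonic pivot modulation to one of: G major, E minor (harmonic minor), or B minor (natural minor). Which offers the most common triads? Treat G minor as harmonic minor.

G major

Triads of G minor (harmonic minor): Gm (i), Adim (ii°), Bbaug (III+), Cm (iv), D (V), Eb (VI), F#dim (vii°).
G major shares 2: D, F#dim.
E minor (harmonic minor) shares 1: F#dim.
B minor (natural minor) shares 1: D.
The most common triads (2) are shared with G major.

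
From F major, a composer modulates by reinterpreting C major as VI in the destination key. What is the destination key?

E minor

The numeral VI denotes a major triad on scale degree 6. With C on degree 6, the tonic of the new key is E.
Degree 6 carries a major triad in minor keys, so the destination is E minor.
Check: the diatonic triads of E minor (natural minor) are Em (i), F#dim (ii°), G (III), Am (iv), Bm (v), C (VI), D (VII) — C major is indeed VI.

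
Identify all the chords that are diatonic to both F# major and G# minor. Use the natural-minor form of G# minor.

Triads in F# major: F# (I), G#m (ii), A#m (iii), B (IV), C# (V), D#m (vi), E#dim (vii°).
Triads in G# minor (natural minor): G#m (i), A#dim (ii°), B (III), C#m (iv), D#m (v), E (VI), F# (VII).
Shared triads with their functions: F# (I in F# major, VII in G# minor); G#m (ii in F# major, i in G# minor); B (IV in F# major, III in G# minor); D#m (vi in F# major, v in G# minor).

F#, G#m, B, D#m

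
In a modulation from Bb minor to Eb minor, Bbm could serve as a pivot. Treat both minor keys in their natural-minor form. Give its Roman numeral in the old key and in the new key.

The scale of Bb minor (natural minor) is Bb C Db Eb F Gb Ab; Bb is degree 1, and the triad built there (Bb-Db-F) is minor, so it is i.
The scale of Eb minor (natural minor) is Eb F Gb Ab Bb Cb Db; Bb is degree 5, and the triad built there (Bb-Db-F) is minor, so it is v.

i in Bb minor; v in Eb minor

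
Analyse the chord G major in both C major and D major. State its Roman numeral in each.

V in C major; IV in D major

The scale of C major is C D E F G A B; G is degree 5, and the triad built there (G-B-D) is major, so it is V.
The scale of D major is D E F♯ G A B C♯; G is degree 4, and the triad built there (G-B-D) is major, so it is IV.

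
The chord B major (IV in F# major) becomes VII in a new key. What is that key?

The numeral VII denotes a major triad on scale degree 7. With B on degree 7, the tonic of the new key is C#.
Degree 7 carries a major triad in natural-minor keys, so the destination is C# minor.
Check: the diatonic triads of C# minor (natural minor) are C#m (i), D#dim (ii°), E (III), F#m (iv), G#m (v), A (VI), B (VII) — B major is indeed VII.

C# minor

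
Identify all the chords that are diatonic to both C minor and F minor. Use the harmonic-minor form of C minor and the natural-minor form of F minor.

Triads in C minor (harmonic minor): C minor (i), D diminished (ii°), Eb augmented (III+), F minor (iv), G major (V), Ab major (VI), B diminished (vii°).
Triads in F minor (natural minor): F minor (i), G diminished (ii°), Ab major (III), Bb minor (iv), C minor (v), Db major (VI), Eb major (VII).
Shared triads with their functions: C minor (i in C minor, v in F minor); F minor (iv in C minor, i in F minor); Ab major (VI in C minor, III in F minor).

Cm, Fm, Ab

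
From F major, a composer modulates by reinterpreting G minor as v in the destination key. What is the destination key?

The numeral v denotes a minor triad on scale degree 5. With G on degree 5, the tonic of the new key is C.
Degree 5 carries a minor triad in natural-minor keys, so the destination is C minor.
Check: the diatonic triads of C minor (natural minor) are Cm (i), Ddim (ii°), Eb (III), Fm (iv), Gm (v), Ab (VI), Bb (VII) — G minor is indeed v.

C minor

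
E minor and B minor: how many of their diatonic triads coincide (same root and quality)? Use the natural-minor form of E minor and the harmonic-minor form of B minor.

Diatonic triads of E minor (natural minor): Em (i), F#dim (ii°), G (III), Am (iv), Bm (v), C (VI), D (VII).
Diatonic triads of B minor (harmonic minor): Bm (i), C#dim (ii°), Daug (III+), Em (iv), F# (V), G (VI), A#dim (vii°).
Matching root and quality in both lists: Em, G, Bm.
That gives 3 common triads.

3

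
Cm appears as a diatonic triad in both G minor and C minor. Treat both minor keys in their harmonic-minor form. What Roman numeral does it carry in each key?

iv in G minor; i in C minor

The scale of G minor (harmonic minor) is G A Bb C D Eb F#; C is degree 4, and the triad built there (C-Eb-G) is minor, so it is iv.
The scale of C minor (harmonic minor) is C D Eb F G Ab B; C is degree 1, and the triad built there (C-Eb-G) is minor, so it is i.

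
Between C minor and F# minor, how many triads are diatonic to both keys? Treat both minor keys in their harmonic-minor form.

Diatonic triads of C minor (harmonic minor): Cm (i), Ddim (ii°), Ebaug (III+), Fm (iv), G (V), Ab (VI), Bdim (vii°).
Diatonic triads of F# minor (harmonic minor): F#m (i), G#dim (ii°), Aaug (III+), Bm (iv), C# (V), D (VI), E#dim (vii°).
No triad has the same root and quality in both keys.

0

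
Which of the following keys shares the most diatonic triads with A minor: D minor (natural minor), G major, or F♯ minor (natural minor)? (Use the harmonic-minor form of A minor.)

D minor

Triads of A minor (harmonic minor): Am (i), Bdim (ii°), Caug (III+), Dm (iv), E (V), F (VI), G♯dim (vii°).
D minor (natural minor) shares 3: Am, Dm, F.
G major shares 1: Am.
F♯ minor (natural minor) shares 2: E, G♯dim.
The most common triads (3) are shared with D minor.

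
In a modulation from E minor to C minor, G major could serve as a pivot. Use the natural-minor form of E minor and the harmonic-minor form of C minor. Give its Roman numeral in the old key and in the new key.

The scale of E minor (natural minor) is E F# G A B C D; G is degree 3, and the triad built there (G-B-D) is major, so it is III.
The scale of C minor (harmonic minor) is C D Eb F G Ab B; G is degree 5, and the triad built there (G-B-D) is major, so it is V.

III in E minor; V in C minor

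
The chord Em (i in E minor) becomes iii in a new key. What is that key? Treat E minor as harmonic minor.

C major

The numeral iii denotes a minor triad on scale degree 3. With E on degree 3, the tonic of the new key is C.
Degree 3 carries a minor triad in major keys, so the destination is C major.
Check: the diatonic triads of C major are C (I), Dm (ii), Em (iii), F (IV), G (V), Am (vi), Bdim (vii°) — Em is indeed iii.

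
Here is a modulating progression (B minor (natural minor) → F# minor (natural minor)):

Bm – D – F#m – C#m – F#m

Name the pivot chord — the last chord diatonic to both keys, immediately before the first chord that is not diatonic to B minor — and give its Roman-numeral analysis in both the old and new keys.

F#m — v in B minor, i in F# minor

Chords diatonic to B minor: Bm, C#dim, D, Em, F#m, G, A.
Reading the progression, the first chord not in that set is C#m, so the modulation leaves B minor there.
The chord immediately before C#m is F#m, which is diatonic to both keys: v in B minor and i in F# minor.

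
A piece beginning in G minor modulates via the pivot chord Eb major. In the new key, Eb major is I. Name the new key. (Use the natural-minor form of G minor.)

Eb major

The numeral I denotes a major triad on scale degree 1. With Eb on degree 1, the tonic of the new key is Eb.
Degree 1 carries a major triad in major keys, so the destination is Eb major.
Check: the diatonic triads of Eb major are Eb (I), Fm (ii), Gm (iii), Ab (IV), Bb (V), Cm (vi), Ddim (vii°) — Eb major is indeed I.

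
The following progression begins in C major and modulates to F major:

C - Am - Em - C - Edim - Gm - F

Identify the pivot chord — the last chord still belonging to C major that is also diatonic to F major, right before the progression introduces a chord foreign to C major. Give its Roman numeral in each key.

Chords diatonic to C major: C, Dm, Em, F, G, Am, Bdim.
Reading the progression, the first chord not in that set is Edim, so the modulation leaves C major there.
The chord immediately before Edim is C, which is diatonic to both keys: I in C major and V in F major.

C — I in C major, V in F major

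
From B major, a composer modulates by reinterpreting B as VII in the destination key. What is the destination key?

The numeral VII denotes a major triad on scale degree 7. With B on degree 7, the tonic of the new key is C#.
Degree 7 carries a major triad in natural-minor keys, so the destination is C# minor.
Check: the diatonic triads of C# minor (natural minor) are C#m (i), D#dim (ii°), E (III), F#m (iv), G#m (v), A (VI), B (VII) — B is indeed VII.

C# minor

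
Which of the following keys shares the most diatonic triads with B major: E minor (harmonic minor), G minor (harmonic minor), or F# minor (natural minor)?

Triads of B major: B (I), C#m (ii), D#m (iii), E (IV), F# (V), G#m (vi), A#dim (vii°).
E minor (harmonic minor) shares 1: B.
G minor (harmonic minor) shares 0: none.
F# minor (natural minor) shares 2: C#m, E.
The most common triads (2) are shared with F# minor.

F# minor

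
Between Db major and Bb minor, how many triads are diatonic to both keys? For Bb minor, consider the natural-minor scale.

Diatonic triads of Db major: Db (I), Ebm (ii), Fm (iii), Gb (IV), Ab (V), Bbm (vi), Cdim (vii°).
Diatonic triads of Bb minor (natural minor): Bbm (i), Cdim (ii°), Db (III), Ebm (iv), Fm (v), Gb (VI), Ab (VII).
Matching root and quality in both lists: Db, Ebm, Fm, Gb, Ab, Bbm, Cdim.
That gives 7 common triads.

7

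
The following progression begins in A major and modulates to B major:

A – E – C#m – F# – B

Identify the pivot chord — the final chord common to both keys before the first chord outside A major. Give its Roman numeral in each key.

C#m — iii in A major, ii in B major

Chords diatonic to A major: A, Bm, C#m, D, E, F#m, G#dim.
Reading the progression, the first chord not in that set is F#, so the modulation leaves A major there.
The chord immediately before F# is C#m, which is diatonic to both keys: iii in A major and ii in B major.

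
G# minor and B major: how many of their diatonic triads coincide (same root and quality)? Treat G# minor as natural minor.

7

Diatonic triads of G# minor (natural minor): G#m (i), A#dim (ii°), B (III), C#m (iv), D#m (v), E (VI), F# (VII).
Diatonic triads of B major: B (I), C#m (ii), D#m (iii), E (IV), F# (V), G#m (vi), A#dim (vii°).
Matching root and quality in both lists: G#m, A#dim, B, C#m, D#m, E, F#.
That gives 7 common triads.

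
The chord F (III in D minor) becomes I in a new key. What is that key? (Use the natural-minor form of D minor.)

The numeral I denotes a major triad on scale degree 1. With F on degree 1, the tonic of the new key is F.
Degree 1 carries a major triad in major keys, so the destination is F major.
Check: the diatonic triads of F major are F (I), Gm (ii), Am (iii), Bb (IV), C (V), Dm (vi), Edim (vii°) — F is indeed I.

F major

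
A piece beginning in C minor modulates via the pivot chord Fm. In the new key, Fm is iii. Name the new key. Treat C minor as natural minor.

The numeral iii denotes a minor triad on scale degree 3. With F on degree 3, the tonic of the new key is D♭.
Degree 3 carries a minor triad in major keys, so the destination is D♭ major.
Check: the diatonic triads of D♭ major are D♭ (I), E♭m (ii), Fm (iii), G♭ (IV), A♭ (V), B♭m (vi), Cdim (vii°) — Fm is indeed iii.

D♭ major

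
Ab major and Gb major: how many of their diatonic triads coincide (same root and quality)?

Diatonic triads of Ab major: Ab major (I), Bb minor (ii), C minor (iii), Db major (IV), Eb major (V), F minor (vi), G diminished (vii°).
Diatonic triads of Gb major: Gb major (I), Ab minor (ii), Bb minor (iii), Cb major (IV), Db major (V), Eb minor (vi), F diminished (vii°).
Matching root and quality in both lists: Bb minor, Db major.
That gives 2 common triads.

2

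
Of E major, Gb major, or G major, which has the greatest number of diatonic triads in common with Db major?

Gb major

Triads of Db major: Db major (I), Eb minor (ii), F minor (iii), Gb major (IV), Ab major (V), Bb minor (vi), C diminished (vii°).
E major shares 0: none.
Gb major shares 4: Db, Ebm, Gb, Bbm.
G major shares 0: none.
The most common triads (4) are shared with Gb major.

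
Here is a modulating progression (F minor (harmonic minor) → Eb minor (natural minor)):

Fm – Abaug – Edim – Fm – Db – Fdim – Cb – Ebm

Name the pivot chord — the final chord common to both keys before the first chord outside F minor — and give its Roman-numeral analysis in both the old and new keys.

Chords diatonic to F minor: Fm, Gdim, Abaug, Bbm, C, Db, Edim.
Reading the progression, the first chord not in that set is Fdim, so the modulation leaves F minor there.
The chord immediately before Fdim is Db, which is diatonic to both keys: VI in F minor and VII in Eb minor.

Db — VI in F minor, VII in Eb minor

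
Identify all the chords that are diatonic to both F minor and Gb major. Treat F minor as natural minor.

Triads in F minor (natural minor): Fm (i), Gdim (ii°), Ab (III), Bbm (iv), Cm (v), Db (VI), Eb (VII).
Triads in Gb major: Gb (I), Abm (ii), Bbm (iii), Cb (IV), Db (V), Ebm (vi), Fdim (vii°).
Shared triads with their functions: Bbm (iv in F minor, iii in Gb major); Db (VI in F minor, V in Gb major).

Bbm, Db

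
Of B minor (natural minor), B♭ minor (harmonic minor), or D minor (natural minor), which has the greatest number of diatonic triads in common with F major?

Triads of F major: F (I), Gm (ii), Am (iii), B♭ (IV), C (V), Dm (vi), Edim (vii°).
B minor (natural minor) shares 0: none.
B♭ minor (harmonic minor) shares 1: F.
D minor (natural minor) shares 7: F, Gm, Am, B♭, C, Dm, Edim.
The most common triads (7) are shared with D minor.

D minor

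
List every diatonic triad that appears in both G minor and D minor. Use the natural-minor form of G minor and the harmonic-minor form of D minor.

Gm, Bb, Dm

Triads in G minor (natural minor): Gm (i), Adim (ii°), Bb (III), Cm (iv), Dm (v), Eb (VI), F (VII).
Triads in D minor (harmonic minor): Dm (i), Edim (ii°), Faug (III+), Gm (iv), A (V), Bb (VI), C#dim (vii°).
Shared triads with their functions: Gm (i in G minor, iv in D minor); Bb (III in G minor, VI in D minor); Dm (v in G minor, i in D minor).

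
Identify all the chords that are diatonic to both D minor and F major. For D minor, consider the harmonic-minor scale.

Triads in D minor (harmonic minor): Dm (i), Edim (ii°), Faug (III+), Gm (iv), A (V), B♭ (VI), C♯dim (vii°).
Triads in F major: F (I), Gm (ii), Am (iii), B♭ (IV), C (V), Dm (vi), Edim (vii°).
Shared triads with their functions: Dm (i in D minor, vi in F major); Edim (ii° in D minor, vii° in F major); Gm (iv in D minor, ii in F major); B♭ (VI in D minor, IV in F major).

Dm, Edim, Gm, B♭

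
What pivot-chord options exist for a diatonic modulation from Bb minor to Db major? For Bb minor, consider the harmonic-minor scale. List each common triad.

Bbm, Cdim, Ebm, Gb

Triads in Bb minor (harmonic minor): Bbm (i), Cdim (ii°), Dbaug (III+), Ebm (iv), F (V), Gb (VI), Adim (vii°).
Triads in Db major: Db (I), Ebm (ii), Fm (iii), Gb (IV), Ab (V), Bbm (vi), Cdim (vii°).
Shared triads with their functions: Bbm (i in Bb minor, vi in Db major); Cdim (ii° in Bb minor, vii° in Db major); Ebm (iv in Bb minor, ii in Db major); Gb (VI in Bb minor, IV in Db major).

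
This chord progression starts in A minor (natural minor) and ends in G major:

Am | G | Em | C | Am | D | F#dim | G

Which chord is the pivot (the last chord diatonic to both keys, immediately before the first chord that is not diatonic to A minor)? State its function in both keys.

Chords diatonic to A minor: Am, Bdim, C, Dm, Em, F, G.
Reading the progression, the first chord not in that set is D, so the modulation leaves A minor there.
The chord immediately before D is Am, which is diatonic to both keys: i in A minor and ii in G major.

Am — i in A minor, ii in G major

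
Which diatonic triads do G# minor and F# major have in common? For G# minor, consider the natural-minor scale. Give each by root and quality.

Triads in G# minor (natural minor): G#m (i), A#dim (ii°), B (III), C#m (iv), D#m (v), E (VI), F# (VII).
Triads in F# major: F# (I), G#m (ii), A#m (iii), B (IV), C# (V), D#m (vi), E#dim (vii°).
Shared triads with their functions: G#m (i in G# minor, ii in F# major); B (III in G# minor, IV in F# major); D#m (v in G# minor, vi in F# major); F# (VII in G# minor, I in F# major).

G#m, B, D#m, F#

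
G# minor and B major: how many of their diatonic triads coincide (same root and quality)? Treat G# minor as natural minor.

7

Diatonic triads of G# minor (natural minor): G#m (i), A#dim (ii°), B (III), C#m (iv), D#m (v), E (VI), F# (VII).
Diatonic triads of B major: B (I), C#m (ii), D#m (iii), E (IV), F# (V), G#m (vi), A#dim (vii°).
Matching root and quality in both lists: G#m, A#dim, B, C#m, D#m, E, F#.
That gives 7 common triads.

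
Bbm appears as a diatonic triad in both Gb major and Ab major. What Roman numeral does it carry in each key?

iii in Gb major; ii in Ab major

The scale of Gb major is Gb Ab Bb Cb Db Eb F; Bb is degree 3, and the triad built there (Bb-Db-F) is minor, so it is iii.
The scale of Ab major is Ab Bb C Db Eb F G; Bb is degree 2, and the triad built there (Bb-Db-F) is minor, so it is ii.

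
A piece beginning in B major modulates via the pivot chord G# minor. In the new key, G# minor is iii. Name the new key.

The numeral iii denotes a minor triad on scale degree 3. With G# on degree 3, the tonic of the new key is E.
Degree 3 carries a minor triad in major keys, so the destination is E major.
Check: the diatonic triads of E major are E (I), F#m (ii), G#m (iii), A (IV), B (V), C#m (vi), D#dim (vii°) — G# minor is indeed iii.

E major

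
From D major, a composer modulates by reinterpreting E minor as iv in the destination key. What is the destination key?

B minor

The numeral iv denotes a minor triad on scale degree 4. With E on degree 4, the tonic of the new key is B.
Degree 4 carries a minor triad in minor keys, so the destination is B minor.
Check: the diatonic triads of B minor (natural minor) are Bm (i), C#dim (ii°), D (III), Em (iv), F#m (v), G (VI), A (VII) — E minor is indeed iv.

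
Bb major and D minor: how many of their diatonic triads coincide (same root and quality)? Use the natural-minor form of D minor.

Diatonic triads of Bb major: Bb major (I), C minor (ii), D minor (iii), Eb major (IV), F major (V), G minor (vi), A diminished (vii°).
Diatonic triads of D minor (natural minor): D minor (i), E diminished (ii°), F major (III), G minor (iv), A minor (v), Bb major (VI), C major (VII).
Matching root and quality in both lists: Bb major, D minor, F major, G minor.
That gives 4 common triads.

4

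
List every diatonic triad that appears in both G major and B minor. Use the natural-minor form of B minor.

Triads in G major: G (I), Am (ii), Bm (iii), C (IV), D (V), Em (vi), F#dim (vii°).
Triads in B minor (natural minor): Bm (i), C#dim (ii°), D (III), Em (iv), F#m (v), G (VI), A (VII).
Shared triads with their functions: G (I in G major, VI in B minor); Bm (iii in G major, i in B minor); D (V in G major, III in B minor); Em (vi in G major, iv in B minor).

G, Bm, D, Em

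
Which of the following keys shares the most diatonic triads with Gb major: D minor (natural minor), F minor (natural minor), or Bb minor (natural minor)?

Triads of Gb major: Gb (I), Abm (ii), Bbm (iii), Cb (IV), Db (V), Ebm (vi), Fdim (vii°).
D minor (natural minor) shares 0: none.
F minor (natural minor) shares 2: Bbm, Db.
Bb minor (natural minor) shares 4: Gb, Bbm, Db, Ebm.
The most common triads (4) are shared with Bb minor.

Bb minor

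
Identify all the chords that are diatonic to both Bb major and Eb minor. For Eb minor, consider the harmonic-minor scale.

Triads in Bb major: Bb major (I), C minor (ii), D minor (iii), Eb major (IV), F major (V), G minor (vi), A diminished (vii°).
Triads in Eb minor (harmonic minor): Eb minor (i), F diminished (ii°), Gb augmented (III+), Ab minor (iv), Bb major (V), Cb major (VI), D diminished (vii°).
Shared triads with their functions: Bb major (I in Bb major, V in Eb minor).

Bb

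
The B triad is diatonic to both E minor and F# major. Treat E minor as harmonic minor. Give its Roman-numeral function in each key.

V in E minor; IV in F# major

The scale of E minor (harmonic minor) is E F# G A B C D#; B is degree 5, and the triad built there (B-D#-F#) is major, so it is V.
The scale of F# major is F# G# A# B C# D# E#; B is degree 4, and the triad built there (B-D#-F#) is major, so it is IV.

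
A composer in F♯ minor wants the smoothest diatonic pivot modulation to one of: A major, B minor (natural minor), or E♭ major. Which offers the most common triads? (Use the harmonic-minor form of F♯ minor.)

Triads of F♯ minor (harmonic minor): F♯ minor (i), G♯ diminished (ii°), A augmented (III+), B minor (iv), C♯ major (V), D major (VI), E♯ diminished (vii°).
A major shares 4: F♯m, G♯dim, Bm, D.
B minor (natural minor) shares 3: F♯m, Bm, D.
E♭ major shares 0: none.
The most common triads (4) are shared with A major.

A major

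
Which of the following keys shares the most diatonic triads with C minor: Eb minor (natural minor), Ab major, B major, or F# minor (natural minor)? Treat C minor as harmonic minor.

Triads of C minor (harmonic minor): C minor (i), D diminished (ii°), Eb augmented (III+), F minor (iv), G major (V), Ab major (VI), B diminished (vii°).
Eb minor (natural minor) shares 0: none.
Ab major shares 3: Cm, Fm, Ab.
B major shares 0: none.
F# minor (natural minor) shares 0: none.
The most common triads (3) are shared with Ab major.

Ab major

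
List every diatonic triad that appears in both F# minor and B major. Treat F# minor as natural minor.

C#m, E

Triads in F# minor (natural minor): F#m (i), G#dim (ii°), A (III), Bm (iv), C#m (v), D (VI), E (VII).
Triads in B major: B (I), C#m (ii), D#m (iii), E (IV), F# (V), G#m (vi), A#dim (vii°).
Shared triads with their functions: C#m (v in F# minor, ii in B major); E (VII in F# minor, IV in B major).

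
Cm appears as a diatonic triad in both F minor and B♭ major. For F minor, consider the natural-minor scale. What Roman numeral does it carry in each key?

v in F minor; ii in B♭ major

The scale of F minor (natural minor) is F G A♭ B♭ C D♭ E♭; C is degree 5, and the triad built there (C-E♭-G) is minor, so it is v.
The scale of B♭ major is B♭ C D E♭ F G A; C is degree 2, and the triad built there (C-E♭-G) is minor, so it is ii.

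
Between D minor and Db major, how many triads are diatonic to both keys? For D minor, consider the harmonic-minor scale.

Diatonic triads of D minor (harmonic minor): Dm (i), Edim (ii°), Faug (III+), Gm (iv), A (V), Bb (VI), C#dim (vii°).
Diatonic triads of Db major: Db (I), Ebm (ii), Fm (iii), Gb (IV), Ab (V), Bbm (vi), Cdim (vii°).
No triad has the same root and quality in both keys.

0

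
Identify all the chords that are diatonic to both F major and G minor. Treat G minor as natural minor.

F, Gm, Bb, Dm

Triads in F major: F major (I), G minor (ii), A minor (iii), Bb major (IV), C major (V), D minor (vi), E diminished (vii°).
Triads in G minor (natural minor): G minor (i), A diminished (ii°), Bb major (III), C minor (iv), D minor (v), Eb major (VI), F major (VII).
Shared triads with their functions: F major (I in F major, VII in G minor); G minor (ii in F major, i in G minor); Bb major (IV in F major, III in G minor); D minor (vi in F major, v in G minor).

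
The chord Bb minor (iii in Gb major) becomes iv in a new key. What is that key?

The numeral iv denotes a minor triad on scale degree 4. With Bb on degree 4, the tonic of the new key is F.
Degree 4 carries a minor triad in minor keys, so the destination is F minor.
Check: the diatonic triads of F minor (natural minor) are Fm (i), Gdim (ii°), Ab (III), Bbm (iv), Cm (v), Db (VI), Eb (VII) — Bb minor is indeed iv.

F minor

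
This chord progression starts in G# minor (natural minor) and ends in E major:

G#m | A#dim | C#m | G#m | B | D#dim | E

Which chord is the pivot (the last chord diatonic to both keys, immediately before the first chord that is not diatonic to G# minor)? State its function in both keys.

Chords diatonic to G# minor: G#m, A#dim, B, C#m, D#m, E, F#.
Reading the progression, the first chord not in that set is D#dim, so the modulation leaves G# minor there.
The chord immediately before D#dim is B, which is diatonic to both keys: III in G# minor and V in E major.

B — III in G# minor, V in E major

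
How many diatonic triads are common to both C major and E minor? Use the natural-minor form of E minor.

Diatonic triads of C major: C (I), Dm (ii), Em (iii), F (IV), G (V), Am (vi), Bdim (vii°).
Diatonic triads of E minor (natural minor): Em (i), F#dim (ii°), G (III), Am (iv), Bm (v), C (VI), D (VII).
Matching root and quality in both lists: C, Em, G, Am.
That gives 4 common triads.

4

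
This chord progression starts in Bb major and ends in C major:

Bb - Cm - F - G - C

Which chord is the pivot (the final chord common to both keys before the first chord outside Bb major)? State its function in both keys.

Chords diatonic to Bb major: Bb, Cm, Dm, Eb, F, Gm, Adim.
Reading the progression, the first chord not in that set is G, so the modulation leaves Bb major there.
The chord immediately before G is F, which is diatonic to both keys: V in Bb major and IV in C major.

F — V in Bb major, IV in C major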